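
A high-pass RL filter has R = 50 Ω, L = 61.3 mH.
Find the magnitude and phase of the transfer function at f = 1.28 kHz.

Step 1 — Angular frequency: ω = 2π·1280 = 8042 rad/s.
Step 2 — Transfer function: H(jω) = jωL/(R + jωL).
Step 3 — Numerator jωL = j·493; denominator R + jωL = 50 + j493.
Step 4 — H = 0.9898 + j0.1004.
Step 5 — Magnitude: |H| = 0.9949 (-0.0 dB); phase: φ = 5.8°.

|H| = 0.9949 (-0.0 dB), φ = 5.8°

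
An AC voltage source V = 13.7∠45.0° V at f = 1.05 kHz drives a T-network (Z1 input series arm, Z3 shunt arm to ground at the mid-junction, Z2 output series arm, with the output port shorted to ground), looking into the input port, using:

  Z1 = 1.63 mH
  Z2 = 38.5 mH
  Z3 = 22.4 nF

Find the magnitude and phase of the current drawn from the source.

Step 1 — Angular frequency: ω = 2π·f = 2π·1050 = 6597 rad/s.
Step 2 — Component impedances:
  Z1: Z = jωL = j·6597·0.00163 = 0 + j10.75 Ω
  Z2: Z = jωL = j·6597·0.0385 = 0 + j254 Ω
  Z3: Z = 1/(jωC) = -j/(ω·C) = 0 - j6767 Ω
Step 3 — With the output port shorted to ground, the output series arm Z2 runs from the junction to ground; the shunt arm Z3 also runs from the junction to ground. They appear in parallel: Z3 || Z2 = 0 + j263.9 Ω.
Step 4 — Series with input arm Z1: Z_in = Z1 + (Z3 || Z2) = 0 + j274.7 Ω = 274.7∠90.0° Ω.
Step 5 — Source phasor: V = 13.7∠45.0° V = 9.687 + j9.687 V.
Step 6 — Ohm's law: I = V / Z_total = (9.687 + j9.687) / (0 + j274.7) = 0.03527 - j0.03527 A.
Step 7 — Convert to polar: |I| = 0.04988 A, ∠I = -45.0°.

I = 0.04988∠-45.0° A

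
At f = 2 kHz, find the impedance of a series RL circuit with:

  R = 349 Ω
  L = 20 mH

Step 1 — Angular frequency: ω = 2π·f = 2π·2000 = 1.257e+04 rad/s.
Step 2 — Component impedances:
  R: Z = R = 349 Ω
  L: Z = jωL = j·1.257e+04·0.02 = 0 + j251.3 Ω
Step 3 — Series combination: Z_total = R + L = 349 + j251.3 Ω = 430.1∠35.8° Ω.

Z = 349 + j251.3 Ω = 430.1∠35.8° Ω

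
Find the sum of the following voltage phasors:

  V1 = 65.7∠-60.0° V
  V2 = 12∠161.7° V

Step 1 — Convert each phasor to rectangular form:
  V1 = 65.7·(cos(-60.0°) + j·sin(-60.0°)) = 32.85 - j56.9 V
  V2 = 12·(cos(161.7°) + j·sin(161.7°)) = -11.39 + j3.768 V
Step 2 — Sum components: V_total = 21.46 - j53.13 V.
Step 3 — Convert to polar: |V_total| = 57.3 V, ∠V_total = -68.0°.

V_total = 57.3∠-68.0° V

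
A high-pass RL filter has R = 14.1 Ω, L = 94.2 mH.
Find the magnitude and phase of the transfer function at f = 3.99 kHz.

Step 1 — Angular frequency: ω = 2π·3990 = 2.507e+04 rad/s.
Step 2 — Transfer function: H(jω) = jωL/(R + jωL).
Step 3 — Numerator jωL = j·2362; denominator R + jωL = 14.1 + j2362.
Step 4 — H = 1 + j0.00597.
Step 5 — Magnitude: |H| = 1 (-0.0 dB); phase: φ = 0.3°.

|H| = 1 (-0.0 dB), φ = 0.3°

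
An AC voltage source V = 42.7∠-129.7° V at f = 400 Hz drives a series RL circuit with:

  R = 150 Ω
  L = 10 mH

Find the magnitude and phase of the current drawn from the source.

Step 1 — Angular frequency: ω = 2π·f = 2π·400 = 2513 rad/s.
Step 2 — Component impedances:
  R: Z = R = 150 Ω
  L: Z = jωL = j·2513·0.01 = 0 + j25.13 Ω
Step 3 — Series combination: Z_total = R + L = 150 + j25.13 Ω = 152.1∠9.5° Ω.
Step 4 — Source phasor: V = 42.7∠-129.7° V = -27.28 - j32.85 V.
Step 5 — Ohm's law: I = V / Z_total = (-27.28 - j32.85) / (150 + j25.13) = -0.2126 - j0.1834 A.
Step 6 — Convert to polar: |I| = 0.2808 A, ∠I = -139.2°.

I = 0.2808∠-139.2° A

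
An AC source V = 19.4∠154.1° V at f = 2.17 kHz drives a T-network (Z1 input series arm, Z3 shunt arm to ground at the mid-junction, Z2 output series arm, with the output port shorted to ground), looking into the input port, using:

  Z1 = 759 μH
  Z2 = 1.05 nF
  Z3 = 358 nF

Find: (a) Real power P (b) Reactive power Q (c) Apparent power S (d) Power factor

Step 1 — Angular frequency: ω = 2π·f = 2π·2170 = 1.363e+04 rad/s.
Step 2 — Component impedances:
  Z1: Z = jωL = j·1.363e+04·0.000759 = 0 + j10.35 Ω
  Z2: Z = 1/(jωC) = -j/(ω·C) = 0 - j6.985e+04 Ω
  Z3: Z = 1/(jωC) = -j/(ω·C) = 0 - j204.9 Ω
Step 3 — With the output port shorted to ground, the output series arm Z2 runs from the junction to ground; the shunt arm Z3 also runs from the junction to ground. They appear in parallel: Z3 || Z2 = 0 - j204.3 Ω.
Step 4 — Series with input arm Z1: Z_in = Z1 + (Z3 || Z2) = 0 - j193.9 Ω = 193.9∠-90.0° Ω.
Step 5 — Source phasor: V = 19.4∠154.1° V = -17.45 + j8.474 V.
Step 6 — Current: I = V / Z = -0.0437 - j0.08999 A = 0.1∠-115.9° A.
Step 7 — Complex power: S = V·I* = 0 - j1.941 VA.
Step 8 — Real power: P = Re(S) = 0 W.
Step 9 — Reactive power: Q = Im(S) = -1.941 VAR.
Step 10 — Apparent power: |S| = 1.941 VA.
Step 11 — Power factor: PF = P/|S| = 0 (leading).

(a) P = 0 W  (b) Q = -1.941 VAR  (c) S = 1.941 VA  (d) PF = 0 (leading)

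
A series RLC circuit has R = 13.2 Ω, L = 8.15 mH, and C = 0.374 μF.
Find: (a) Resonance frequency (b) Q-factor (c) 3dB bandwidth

Step 1 — Resonance condition Im(Z)=0 gives ω₀ = 1/√(LC).
Step 2 — ω₀ = 1/√(0.00815·3.74e-07) = 1.811e+04 rad/s.
Step 3 — f₀ = ω₀/(2π) = 2883 Hz.
Step 4 — Series Q: Q = ω₀L/R = 1.811e+04·0.00815/13.2 = 11.18.
Step 5 — 3dB bandwidth: Δω = ω₀/Q = 1620 rad/s; BW = Δω/(2π) = 257.8 Hz.

(a) f₀ = 2883 Hz  (b) Q = 11.18  (c) BW = 257.8 Hz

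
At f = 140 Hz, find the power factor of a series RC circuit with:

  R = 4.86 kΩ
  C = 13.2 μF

Step 1 — Angular frequency: ω = 2π·f = 2π·140 = 879.6 rad/s.
Step 2 — Component impedances:
  R: Z = R = 4860 Ω
  C: Z = 1/(jωC) = -j/(ω·C) = 0 - j86.12 Ω
Step 3 — Series combination: Z_total = R + C = 4860 - j86.12 Ω = 4861∠-1.0° Ω.
Step 4 — Power factor: PF = cos(φ) = Re(Z)/|Z| = 4860/4861 = 0.9998.
Step 5 — Type: Im(Z) = -86.12 ⇒ leading (phase φ = -1.0°).

PF = 0.9998 (leading, φ = -1.0°)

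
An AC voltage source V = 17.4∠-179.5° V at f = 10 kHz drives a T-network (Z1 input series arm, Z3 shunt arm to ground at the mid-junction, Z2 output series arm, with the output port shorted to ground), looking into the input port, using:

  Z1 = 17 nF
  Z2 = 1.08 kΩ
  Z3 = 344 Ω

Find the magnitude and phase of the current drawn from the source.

Step 1 — Angular frequency: ω = 2π·f = 2π·1e+04 = 6.283e+04 rad/s.
Step 2 — Component impedances:
  Z1: Z = 1/(jωC) = -j/(ω·C) = 0 - j936.2 Ω
  Z2: Z = R = 1080 Ω
  Z3: Z = R = 344 Ω
Step 3 — With the output port shorted to ground, the output series arm Z2 runs from the junction to ground; the shunt arm Z3 also runs from the junction to ground. They appear in parallel: Z3 || Z2 = 260.9 Ω.
Step 4 — Series with input arm Z1: Z_in = Z1 + (Z3 || Z2) = 260.9 - j936.2 Ω = 971.9∠-74.4° Ω.
Step 5 — Source phasor: V = 17.4∠-179.5° V = -17.4 - j0.1518 V.
Step 6 — Ohm's law: I = V / Z_total = (-17.4 - j0.1518) / (260.9 - j936.2) = -0.004655 - j0.01729 A.
Step 7 — Convert to polar: |I| = 0.0179 A, ∠I = -105.1°.

I = 0.0179∠-105.1° A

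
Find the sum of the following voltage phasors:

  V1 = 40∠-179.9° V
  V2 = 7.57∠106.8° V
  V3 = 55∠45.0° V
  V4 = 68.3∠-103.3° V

Step 1 — Convert each phasor to rectangular form:
  V1 = 40·(cos(-179.9°) + j·sin(-179.9°)) = -40 - j0.06981 V
  V2 = 7.57·(cos(106.8°) + j·sin(106.8°)) = -2.188 + j7.247 V
  V3 = 55·(cos(45.0°) + j·sin(45.0°)) = 38.89 + j38.89 V
  V4 = 68.3·(cos(-103.3°) + j·sin(-103.3°)) = -15.71 - j66.47 V
Step 2 — Sum components: V_total = -19.01 - j20.4 V.
Step 3 — Convert to polar: |V_total| = 27.88 V, ∠V_total = -133.0°.

V_total = 27.88∠-133.0° V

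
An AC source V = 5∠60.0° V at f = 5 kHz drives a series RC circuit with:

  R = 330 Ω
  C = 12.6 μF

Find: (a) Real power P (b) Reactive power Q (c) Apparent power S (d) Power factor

Step 1 — Angular frequency: ω = 2π·f = 2π·5000 = 3.142e+04 rad/s.
Step 2 — Component impedances:
  R: Z = R = 330 Ω
  C: Z = 1/(jωC) = -j/(ω·C) = 0 - j2.526 Ω
Step 3 — Series combination: Z_total = R + C = 330 - j2.526 Ω = 330∠-0.4° Ω.
Step 4 — Source phasor: V = 5∠60.0° V = 2.5 + j4.33 V.
Step 5 — Current: I = V / Z = 0.007475 + j0.01318 A = 0.01515∠60.4° A.
Step 6 — Complex power: S = V·I* = 0.07575 - j0.0005799 VA.
Step 7 — Real power: P = Re(S) = 0.07575 W.
Step 8 — Reactive power: Q = Im(S) = -0.0005799 VAR.
Step 9 — Apparent power: |S| = 0.07576 VA.
Step 10 — Power factor: PF = P/|S| = 1 (leading).

(a) P = 0.07575 W  (b) Q = -0.0005799 VAR  (c) S = 0.07576 VA  (d) PF = 1 (leading)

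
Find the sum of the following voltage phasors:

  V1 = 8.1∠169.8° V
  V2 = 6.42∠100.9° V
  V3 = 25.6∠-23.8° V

Step 1 — Convert each phasor to rectangular form:
  V1 = 8.1·(cos(169.8°) + j·sin(169.8°)) = -7.972 + j1.434 V
  V2 = 6.42·(cos(100.9°) + j·sin(100.9°)) = -1.214 + j6.304 V
  V3 = 25.6·(cos(-23.8°) + j·sin(-23.8°)) = 23.42 - j10.33 V
Step 2 — Sum components: V_total = 14.24 - j2.592 V.
Step 3 — Convert to polar: |V_total| = 14.47 V, ∠V_total = -10.3°.

V_total = 14.47∠-10.3° V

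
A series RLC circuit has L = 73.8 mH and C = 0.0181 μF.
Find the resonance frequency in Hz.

Step 1 — Resonance condition Im(Z)=0 gives ω₀ = 1/√(LC).
Step 2 — ω₀ = 1/√(0.0738·1.81e-08) = 2.736e+04 rad/s.
Step 3 — f₀ = ω₀/(2π) = 4355 Hz.

f₀ = 4355 Hz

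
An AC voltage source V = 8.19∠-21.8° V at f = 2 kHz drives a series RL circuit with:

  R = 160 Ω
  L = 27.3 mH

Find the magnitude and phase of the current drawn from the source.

Step 1 — Angular frequency: ω = 2π·f = 2π·2000 = 1.257e+04 rad/s.
Step 2 — Component impedances:
  R: Z = R = 160 Ω
  L: Z = jωL = j·1.257e+04·0.0273 = 0 + j343.1 Ω
Step 3 — Series combination: Z_total = R + L = 160 + j343.1 Ω = 378.5∠65.0° Ω.
Step 4 — Source phasor: V = 8.19∠-21.8° V = 7.604 - j3.042 V.
Step 5 — Ohm's law: I = V / Z_total = (7.604 - j3.042) / (160 + j343.1) = 0.001209 - j0.0216 A.
Step 6 — Convert to polar: |I| = 0.02164 A, ∠I = -86.8°.

I = 0.02164∠-86.8° A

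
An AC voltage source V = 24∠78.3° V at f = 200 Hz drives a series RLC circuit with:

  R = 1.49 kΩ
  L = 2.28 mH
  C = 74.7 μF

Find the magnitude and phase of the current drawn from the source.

Step 1 — Angular frequency: ω = 2π·f = 2π·200 = 1257 rad/s.
Step 2 — Component impedances:
  R: Z = R = 1490 Ω
  L: Z = jωL = j·1257·0.00228 = 0 + j2.865 Ω
  C: Z = 1/(jωC) = -j/(ω·C) = 0 - j10.65 Ω
Step 3 — Series combination: Z_total = R + L + C = 1490 - j7.788 Ω = 1490∠-0.3° Ω.
Step 4 — Source phasor: V = 24∠78.3° V = 4.867 + j23.5 V.
Step 5 — Ohm's law: I = V / Z_total = (4.867 + j23.5) / (1490 - j7.788) = 0.003184 + j0.01579 A.
Step 6 — Convert to polar: |I| = 0.01611 A, ∠I = 78.6°.

I = 0.01611∠78.6° A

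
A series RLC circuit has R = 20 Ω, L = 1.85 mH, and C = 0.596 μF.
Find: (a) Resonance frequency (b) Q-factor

Step 1 — Resonance condition Im(Z)=0 gives ω₀ = 1/√(LC).
Step 2 — ω₀ = 1/√(0.00185·5.96e-07) = 3.012e+04 rad/s.
Step 3 — f₀ = ω₀/(2π) = 4793 Hz.
Step 4 — Series Q: Q = ω₀L/R = 3.012e+04·0.00185/20 = 2.786.

(a) f₀ = 4793 Hz  (b) Q = 2.786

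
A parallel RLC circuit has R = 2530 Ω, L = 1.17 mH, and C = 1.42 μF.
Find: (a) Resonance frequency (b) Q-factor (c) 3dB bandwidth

Step 1 — Resonance: ω₀ = 1/√(LC) = 1/√(0.00117·1.42e-06) = 2.453e+04 rad/s.
Step 2 — f₀ = ω₀/(2π) = 3905 Hz.
Step 3 — Parallel Q: Q = R/(ω₀L) = 2530/(2.453e+04·0.00117) = 88.14.
Step 4 — Bandwidth: Δω = ω₀/Q = 278.3 rad/s; BW = Δω/(2π) = 44.3 Hz.

(a) f₀ = 3905 Hz  (b) Q = 88.14  (c) BW = 44.3 Hz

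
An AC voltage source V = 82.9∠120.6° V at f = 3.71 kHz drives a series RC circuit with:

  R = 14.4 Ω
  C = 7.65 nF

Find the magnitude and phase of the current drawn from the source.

Step 1 — Angular frequency: ω = 2π·f = 2π·3710 = 2.331e+04 rad/s.
Step 2 — Component impedances:
  R: Z = R = 14.4 Ω
  C: Z = 1/(jωC) = -j/(ω·C) = 0 - j5608 Ω
Step 3 — Series combination: Z_total = R + C = 14.4 - j5608 Ω = 5608∠-89.9° Ω.
Step 4 — Source phasor: V = 82.9∠120.6° V = -42.2 + j71.36 V.
Step 5 — Ohm's law: I = V / Z_total = (-42.2 + j71.36) / (14.4 - j5608) = -0.01274 - j0.007493 A.
Step 6 — Convert to polar: |I| = 0.01478 A, ∠I = -149.5°.

I = 0.01478∠-149.5° A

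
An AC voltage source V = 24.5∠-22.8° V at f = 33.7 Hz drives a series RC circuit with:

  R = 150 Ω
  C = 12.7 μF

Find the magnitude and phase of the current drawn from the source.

Step 1 — Angular frequency: ω = 2π·f = 2π·33.7 = 211.7 rad/s.
Step 2 — Component impedances:
  R: Z = R = 150 Ω
  C: Z = 1/(jωC) = -j/(ω·C) = 0 - j371.9 Ω
Step 3 — Series combination: Z_total = R + C = 150 - j371.9 Ω = 401∠-68.0° Ω.
Step 4 — Source phasor: V = 24.5∠-22.8° V = 22.59 - j9.494 V.
Step 5 — Ohm's law: I = V / Z_total = (22.59 - j9.494) / (150 - j371.9) = 0.04303 + j0.04338 A.
Step 6 — Convert to polar: |I| = 0.0611 A, ∠I = 45.2°.

I = 0.0611∠45.2° A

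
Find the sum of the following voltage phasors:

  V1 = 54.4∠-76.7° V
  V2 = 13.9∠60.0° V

Step 1 — Convert each phasor to rectangular form:
  V1 = 54.4·(cos(-76.7°) + j·sin(-76.7°)) = 12.51 - j52.94 V
  V2 = 13.9·(cos(60.0°) + j·sin(60.0°)) = 6.95 + j12.04 V
Step 2 — Sum components: V_total = 19.46 - j40.9 V.
Step 3 — Convert to polar: |V_total| = 45.3 V, ∠V_total = -64.6°.

V_total = 45.3∠-64.6° V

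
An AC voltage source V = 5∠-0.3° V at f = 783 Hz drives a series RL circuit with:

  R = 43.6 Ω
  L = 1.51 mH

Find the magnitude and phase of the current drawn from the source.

Step 1 — Angular frequency: ω = 2π·f = 2π·783 = 4920 rad/s.
Step 2 — Component impedances:
  R: Z = R = 43.6 Ω
  L: Z = jωL = j·4920·0.00151 = 0 + j7.429 Ω
Step 3 — Series combination: Z_total = R + L = 43.6 + j7.429 Ω = 44.23∠9.7° Ω.
Step 4 — Source phasor: V = 5∠-0.3° V = 5 - j0.02618 V.
Step 5 — Ohm's law: I = V / Z_total = (5 - j0.02618) / (43.6 + j7.429) = 0.1113 - j0.01957 A.
Step 6 — Convert to polar: |I| = 0.113 A, ∠I = -10.0°.

I = 0.113∠-10.0° A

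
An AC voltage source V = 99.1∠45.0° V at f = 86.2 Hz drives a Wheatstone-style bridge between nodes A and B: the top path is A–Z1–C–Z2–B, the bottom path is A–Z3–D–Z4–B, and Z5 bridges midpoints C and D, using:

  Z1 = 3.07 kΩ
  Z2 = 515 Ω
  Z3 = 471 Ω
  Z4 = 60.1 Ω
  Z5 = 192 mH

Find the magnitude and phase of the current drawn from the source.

Step 1 — Angular frequency: ω = 2π·f = 2π·86.2 = 541.6 rad/s.
Step 2 — Component impedances:
  Z1: Z = R = 3070 Ω
  Z2: Z = R = 515 Ω
  Z3: Z = R = 471 Ω
  Z4: Z = R = 60.1 Ω
  Z5: Z = jωL = j·541.6·0.192 = 0 + j104 Ω
Step 3 — Bridge requires nodal analysis (the Z5 bridge couples midpoints C and D, so the two paths cannot be reduced to a simple series/parallel combination). Setting node B to ground and injecting 1 A at node A, the 3-node admittance system at A, C, D solves to V_A = Z_AB = 462.2 + j0.08095 Ω = 462.2∠0.0° Ω.
Step 4 — Source phasor: V = 99.1∠45.0° V = 70.07 + j70.07 V.
Step 5 — Ohm's law: I = V / Z_total = (70.07 + j70.07) / (462.2 + j0.08095) = 0.1516 + j0.1516 A.
Step 6 — Convert to polar: |I| = 0.2144 A, ∠I = 45.0°.

I = 0.2144∠45.0° A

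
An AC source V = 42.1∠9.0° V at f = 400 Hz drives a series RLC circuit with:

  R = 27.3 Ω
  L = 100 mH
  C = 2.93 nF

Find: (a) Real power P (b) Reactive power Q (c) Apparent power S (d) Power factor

Step 1 — Angular frequency: ω = 2π·f = 2π·400 = 2513 rad/s.
Step 2 — Component impedances:
  R: Z = R = 27.3 Ω
  L: Z = jωL = j·2513·0.1 = 0 + j251.3 Ω
  C: Z = 1/(jωC) = -j/(ω·C) = 0 - j1.358e+05 Ω
Step 3 — Series combination: Z_total = R + L + C = 27.3 - j1.355e+05 Ω = 1.355e+05∠-90.0° Ω.
Step 4 — Source phasor: V = 42.1∠9.0° V = 41.58 + j6.586 V.
Step 5 — Current: I = V / Z = -4.853e-05 + j0.0003068 A = 0.0003106∠99.0° A.
Step 6 — Complex power: S = V·I* = 2.634e-06 - j0.01308 VA.
Step 7 — Real power: P = Re(S) = 2.634e-06 W.
Step 8 — Reactive power: Q = Im(S) = -0.01308 VAR.
Step 9 — Apparent power: |S| = 0.01308 VA.
Step 10 — Power factor: PF = P/|S| = 0.0002014 (leading).

(a) P = 2.634e-06 W  (b) Q = -0.01308 VAR  (c) S = 0.01308 VA  (d) PF = 0.0002014 (leading)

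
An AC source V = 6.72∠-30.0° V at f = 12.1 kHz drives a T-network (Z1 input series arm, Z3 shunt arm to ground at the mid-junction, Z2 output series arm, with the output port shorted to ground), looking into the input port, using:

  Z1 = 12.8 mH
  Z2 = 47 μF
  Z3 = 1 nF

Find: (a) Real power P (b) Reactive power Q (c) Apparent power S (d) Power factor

Step 1 — Angular frequency: ω = 2π·f = 2π·1.21e+04 = 7.603e+04 rad/s.
Step 2 — Component impedances:
  Z1: Z = jωL = j·7.603e+04·0.0128 = 0 + j973.1 Ω
  Z2: Z = 1/(jωC) = -j/(ω·C) = 0 - j0.2799 Ω
  Z3: Z = 1/(jωC) = -j/(ω·C) = 0 - j1.315e+04 Ω
Step 3 — With the output port shorted to ground, the output series arm Z2 runs from the junction to ground; the shunt arm Z3 also runs from the junction to ground. They appear in parallel: Z3 || Z2 = 0 - j0.2799 Ω.
Step 4 — Series with input arm Z1: Z_in = Z1 + (Z3 || Z2) = 0 + j972.9 Ω = 972.9∠90.0° Ω.
Step 5 — Source phasor: V = 6.72∠-30.0° V = 5.82 - j3.36 V.
Step 6 — Current: I = V / Z = -0.003454 - j0.005982 A = 0.006907∠-120.0° A.
Step 7 — Complex power: S = V·I* = 0 + j0.04642 VA.
Step 8 — Real power: P = Re(S) = 0 W.
Step 9 — Reactive power: Q = Im(S) = 0.04642 VAR.
Step 10 — Apparent power: |S| = 0.04642 VA.
Step 11 — Power factor: PF = P/|S| = 0 (lagging).

(a) P = 0 W  (b) Q = 0.04642 VAR  (c) S = 0.04642 VA  (d) PF = 0 (lagging)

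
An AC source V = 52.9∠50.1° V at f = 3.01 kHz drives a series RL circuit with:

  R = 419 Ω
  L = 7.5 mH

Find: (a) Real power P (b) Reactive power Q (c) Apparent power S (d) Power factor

Step 1 — Angular frequency: ω = 2π·f = 2π·3010 = 1.891e+04 rad/s.
Step 2 — Component impedances:
  R: Z = R = 419 Ω
  L: Z = jωL = j·1.891e+04·0.0075 = 0 + j141.8 Ω
Step 3 — Series combination: Z_total = R + L = 419 + j141.8 Ω = 442.4∠18.7° Ω.
Step 4 — Source phasor: V = 52.9∠50.1° V = 33.93 + j40.58 V.
Step 5 — Current: I = V / Z = 0.1021 + j0.0623 A = 0.1196∠31.4° A.
Step 6 — Complex power: S = V·I* = 5.992 + j2.028 VA.
Step 7 — Real power: P = Re(S) = 5.992 W.
Step 8 — Reactive power: Q = Im(S) = 2.028 VAR.
Step 9 — Apparent power: |S| = 6.326 VA.
Step 10 — Power factor: PF = P/|S| = 0.9472 (lagging).

(a) P = 5.992 W  (b) Q = 2.028 VAR  (c) S = 6.326 VA  (d) PF = 0.9472 (lagging)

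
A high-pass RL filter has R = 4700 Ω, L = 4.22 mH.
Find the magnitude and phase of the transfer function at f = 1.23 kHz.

Step 1 — Angular frequency: ω = 2π·1230 = 7728 rad/s.
Step 2 — Transfer function: H(jω) = jωL/(R + jωL).
Step 3 — Numerator jωL = j·32.61; denominator R + jωL = 4700 + j32.61.
Step 4 — H = 4.815e-05 + j0.006939.
Step 5 — Magnitude: |H| = 0.006939 (-43.2 dB); phase: φ = 89.6°.

|H| = 0.006939 (-43.2 dB), φ = 89.6°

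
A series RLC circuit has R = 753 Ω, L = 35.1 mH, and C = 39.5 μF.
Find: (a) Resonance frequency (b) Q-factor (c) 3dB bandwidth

Step 1 — Resonance: ω₀ = 1/√(LC) = 1/√(0.0351·3.95e-05) = 849.3 rad/s.
Step 2 — f₀ = ω₀/(2π) = 135.2 Hz.
Step 3 — Series Q: Q = ω₀L/R = 849.3·0.0351/753 = 0.03959.
Step 4 — Bandwidth: Δω = ω₀/Q = 2.145e+04 rad/s; BW = Δω/(2π) = 3414 Hz.

(a) f₀ = 135.2 Hz  (b) Q = 0.03959  (c) BW = 3414 Hz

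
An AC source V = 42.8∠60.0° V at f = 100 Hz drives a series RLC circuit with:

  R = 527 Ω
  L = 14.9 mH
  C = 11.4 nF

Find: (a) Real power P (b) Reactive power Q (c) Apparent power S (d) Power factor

Step 1 — Angular frequency: ω = 2π·f = 2π·100 = 628.3 rad/s.
Step 2 — Component impedances:
  R: Z = R = 527 Ω
  L: Z = jωL = j·628.3·0.0149 = 0 + j9.362 Ω
  C: Z = 1/(jωC) = -j/(ω·C) = 0 - j1.396e+05 Ω
Step 3 — Series combination: Z_total = R + L + C = 527 - j1.396e+05 Ω = 1.396e+05∠-89.8° Ω.
Step 4 — Source phasor: V = 42.8∠60.0° V = 21.4 + j37.07 V.
Step 5 — Current: I = V / Z = -0.0002649 + j0.0001543 A = 0.0003066∠149.8° A.
Step 6 — Complex power: S = V·I* = 4.954e-05 - j0.01312 VA.
Step 7 — Real power: P = Re(S) = 4.954e-05 W.
Step 8 — Reactive power: Q = Im(S) = -0.01312 VAR.
Step 9 — Apparent power: |S| = 0.01312 VA.
Step 10 — Power factor: PF = P/|S| = 0.003775 (leading).

(a) P = 4.954e-05 W  (b) Q = -0.01312 VAR  (c) S = 0.01312 VA  (d) PF = 0.003775 (leading)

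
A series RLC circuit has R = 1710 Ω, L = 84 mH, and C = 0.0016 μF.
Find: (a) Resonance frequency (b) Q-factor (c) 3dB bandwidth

Step 1 — Resonance: ω₀ = 1/√(LC) = 1/√(0.084·1.6e-09) = 8.626e+04 rad/s.
Step 2 — f₀ = ω₀/(2π) = 1.373e+04 Hz.
Step 3 — Series Q: Q = ω₀L/R = 8.626e+04·0.084/1710 = 4.237.
Step 4 — Bandwidth: Δω = ω₀/Q = 2.036e+04 rad/s; BW = Δω/(2π) = 3240 Hz.

(a) f₀ = 1.373e+04 Hz  (b) Q = 4.237  (c) BW = 3240 Hz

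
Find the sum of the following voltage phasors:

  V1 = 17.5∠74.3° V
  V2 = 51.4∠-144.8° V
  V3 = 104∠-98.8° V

Step 1 — Convert each phasor to rectangular form:
  V1 = 17.5·(cos(74.3°) + j·sin(74.3°)) = 4.736 + j16.85 V
  V2 = 51.4·(cos(-144.8°) + j·sin(-144.8°)) = -42 - j29.63 V
  V3 = 104·(cos(-98.8°) + j·sin(-98.8°)) = -15.91 - j102.8 V
Step 2 — Sum components: V_total = -53.18 - j115.6 V.
Step 3 — Convert to polar: |V_total| = 127.2 V, ∠V_total = -114.7°.

V_total = 127.2∠-114.7° V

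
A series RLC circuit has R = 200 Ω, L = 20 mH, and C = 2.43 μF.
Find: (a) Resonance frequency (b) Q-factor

Step 1 — Resonance condition Im(Z)=0 gives ω₀ = 1/√(LC).
Step 2 — ω₀ = 1/√(0.02·2.43e-06) = 4536 rad/s.
Step 3 — f₀ = ω₀/(2π) = 721.9 Hz.
Step 4 — Series Q: Q = ω₀L/R = 4536·0.02/200 = 0.4536.

(a) f₀ = 721.9 Hz  (b) Q = 0.4536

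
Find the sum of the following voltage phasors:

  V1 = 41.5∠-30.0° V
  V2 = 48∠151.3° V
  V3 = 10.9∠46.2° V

Step 1 — Convert each phasor to rectangular form:
  V1 = 41.5·(cos(-30.0°) + j·sin(-30.0°)) = 35.94 - j20.75 V
  V2 = 48·(cos(151.3°) + j·sin(151.3°)) = -42.1 + j23.05 V
  V3 = 10.9·(cos(46.2°) + j·sin(46.2°)) = 7.544 + j7.867 V
Step 2 — Sum components: V_total = 1.381 + j10.17 V.
Step 3 — Convert to polar: |V_total| = 10.26 V, ∠V_total = 82.3°.

V_total = 10.26∠82.3° V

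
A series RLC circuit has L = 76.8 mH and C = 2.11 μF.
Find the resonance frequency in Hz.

Step 1 — Resonance condition Im(Z)=0 gives ω₀ = 1/√(LC).
Step 2 — ω₀ = 1/√(0.0768·2.11e-06) = 2484 rad/s.
Step 3 — f₀ = ω₀/(2π) = 395.4 Hz.

f₀ = 395.4 Hz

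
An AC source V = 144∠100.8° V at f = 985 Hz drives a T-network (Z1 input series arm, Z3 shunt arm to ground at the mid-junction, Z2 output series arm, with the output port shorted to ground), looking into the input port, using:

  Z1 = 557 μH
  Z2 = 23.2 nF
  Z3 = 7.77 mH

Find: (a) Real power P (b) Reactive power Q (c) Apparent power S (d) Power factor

Step 1 — Angular frequency: ω = 2π·f = 2π·985 = 6189 rad/s.
Step 2 — Component impedances:
  Z1: Z = jωL = j·6189·0.000557 = 0 + j3.447 Ω
  Z2: Z = 1/(jωC) = -j/(ω·C) = 0 - j6965 Ω
  Z3: Z = jωL = j·6189·0.00777 = 0 + j48.09 Ω
Step 3 — With the output port shorted to ground, the output series arm Z2 runs from the junction to ground; the shunt arm Z3 also runs from the junction to ground. They appear in parallel: Z3 || Z2 = 0 + j48.42 Ω.
Step 4 — Series with input arm Z1: Z_in = Z1 + (Z3 || Z2) = 0 + j51.87 Ω = 51.87∠90.0° Ω.
Step 5 — Source phasor: V = 144∠100.8° V = -26.98 + j141.4 V.
Step 6 — Current: I = V / Z = 2.727 + j0.5202 A = 2.776∠10.8° A.
Step 7 — Complex power: S = V·I* = 0 + j399.8 VA.
Step 8 — Real power: P = Re(S) = 0 W.
Step 9 — Reactive power: Q = Im(S) = 399.8 VAR.
Step 10 — Apparent power: |S| = 399.8 VA.
Step 11 — Power factor: PF = P/|S| = 0 (lagging).

(a) P = 0 W  (b) Q = 399.8 VAR  (c) S = 399.8 VA  (d) PF = 0 (lagging)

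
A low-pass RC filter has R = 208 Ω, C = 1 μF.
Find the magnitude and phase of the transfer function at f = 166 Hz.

Step 1 — Angular frequency: ω = 2π·166 = 1043 rad/s.
Step 2 — Transfer function: H(jω) = 1/(1 + jωRC).
Step 3 — Denominator: 1 + jωRC = 1 + j·1043·208·1e-06 = 1 + j0.2169.
Step 4 — H = 0.9551 - j0.2072.
Step 5 — Magnitude: |H| = 0.9773 (-0.2 dB); phase: φ = -12.2°.

|H| = 0.9773 (-0.2 dB), φ = -12.2°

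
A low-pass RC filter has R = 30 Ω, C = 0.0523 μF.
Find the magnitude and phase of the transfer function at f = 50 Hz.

Step 1 — Angular frequency: ω = 2π·50 = 314.2 rad/s.
Step 2 — Transfer function: H(jω) = 1/(1 + jωRC).
Step 3 — Denominator: 1 + jωRC = 1 + j·314.2·30·5.23e-08 = 1 + j0.0004929.
Step 4 — H = 1 - j0.0004929.
Step 5 — Magnitude: |H| = 1 (-0.0 dB); phase: φ = -0.0°.

|H| = 1 (-0.0 dB), φ = -0.0°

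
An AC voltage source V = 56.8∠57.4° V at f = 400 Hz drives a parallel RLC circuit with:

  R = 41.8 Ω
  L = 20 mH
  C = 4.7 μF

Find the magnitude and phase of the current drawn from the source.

Step 1 — Angular frequency: ω = 2π·f = 2π·400 = 2513 rad/s.
Step 2 — Component impedances:
  R: Z = R = 41.8 Ω
  L: Z = jωL = j·2513·0.02 = 0 + j50.27 Ω
  C: Z = 1/(jωC) = -j/(ω·C) = 0 - j84.66 Ω
Step 3 — Parallel combination: 1/Z_total = 1/R + 1/L + 1/C; Z_total = 37.52 + j12.67 Ω = 39.6∠18.7° Ω.
Step 4 — Source phasor: V = 56.8∠57.4° V = 30.6 + j47.85 V.
Step 5 — Ohm's law: I = V / Z_total = (30.6 + j47.85) / (37.52 + j12.67) = 1.119 + j0.8974 A.
Step 6 — Convert to polar: |I| = 1.434 A, ∠I = 38.7°.

I = 1.434∠38.7° A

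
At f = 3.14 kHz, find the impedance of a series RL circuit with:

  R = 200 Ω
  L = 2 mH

Step 1 — Angular frequency: ω = 2π·f = 2π·3140 = 1.973e+04 rad/s.
Step 2 — Component impedances:
  R: Z = R = 200 Ω
  L: Z = jωL = j·1.973e+04·0.002 = 0 + j39.46 Ω
Step 3 — Series combination: Z_total = R + L = 200 + j39.46 Ω = 203.9∠11.2° Ω.

Z = 200 + j39.46 Ω = 203.9∠11.2° Ω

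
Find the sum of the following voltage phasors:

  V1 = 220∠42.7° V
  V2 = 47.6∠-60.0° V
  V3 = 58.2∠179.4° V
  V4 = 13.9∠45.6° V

Step 1 — Convert each phasor to rectangular form:
  V1 = 220·(cos(42.7°) + j·sin(42.7°)) = 161.7 + j149.2 V
  V2 = 47.6·(cos(-60.0°) + j·sin(-60.0°)) = 23.8 - j41.22 V
  V3 = 58.2·(cos(179.4°) + j·sin(179.4°)) = -58.2 + j0.6095 V
  V4 = 13.9·(cos(45.6°) + j·sin(45.6°)) = 9.725 + j9.931 V
Step 2 — Sum components: V_total = 137 + j118.5 V.
Step 3 — Convert to polar: |V_total| = 181.2 V, ∠V_total = 40.9°.

V_total = 181.2∠40.9° V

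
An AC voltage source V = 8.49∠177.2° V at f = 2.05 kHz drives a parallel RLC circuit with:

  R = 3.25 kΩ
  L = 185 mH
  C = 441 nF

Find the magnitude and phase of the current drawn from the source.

Step 1 — Angular frequency: ω = 2π·f = 2π·2050 = 1.288e+04 rad/s.
Step 2 — Component impedances:
  R: Z = R = 3250 Ω
  L: Z = jωL = j·1.288e+04·0.185 = 0 + j2383 Ω
  C: Z = 1/(jωC) = -j/(ω·C) = 0 - j176 Ω
Step 3 — Parallel combination: 1/Z_total = 1/R + 1/L + 1/C; Z_total = 11.08 - j189.4 Ω = 189.8∠-86.7° Ω.
Step 4 — Source phasor: V = 8.49∠177.2° V = -8.48 + j0.4147 V.
Step 5 — Ohm's law: I = V / Z_total = (-8.48 + j0.4147) / (11.08 - j189.4) = -0.004791 - j0.04448 A.
Step 6 — Convert to polar: |I| = 0.04474 A, ∠I = -96.1°.

I = 0.04474∠-96.1° A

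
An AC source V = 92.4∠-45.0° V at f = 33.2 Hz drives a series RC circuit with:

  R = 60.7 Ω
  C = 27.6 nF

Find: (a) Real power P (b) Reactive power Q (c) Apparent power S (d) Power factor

Step 1 — Angular frequency: ω = 2π·f = 2π·33.2 = 208.6 rad/s.
Step 2 — Component impedances:
  R: Z = R = 60.7 Ω
  C: Z = 1/(jωC) = -j/(ω·C) = 0 - j1.737e+05 Ω
Step 3 — Series combination: Z_total = R + C = 60.7 - j1.737e+05 Ω = 1.737e+05∠-90.0° Ω.
Step 4 — Source phasor: V = 92.4∠-45.0° V = 65.34 - j65.34 V.
Step 5 — Current: I = V / Z = 0.0003763 + j0.000376 A = 0.000532∠45.0° A.
Step 6 — Complex power: S = V·I* = 1.718e-05 - j0.04916 VA.
Step 7 — Real power: P = Re(S) = 1.718e-05 W.
Step 8 — Reactive power: Q = Im(S) = -0.04916 VAR.
Step 9 — Apparent power: |S| = 0.04916 VA.
Step 10 — Power factor: PF = P/|S| = 0.0003495 (leading).

(a) P = 1.718e-05 W  (b) Q = -0.04916 VAR  (c) S = 0.04916 VA  (d) PF = 0.0003495 (leading)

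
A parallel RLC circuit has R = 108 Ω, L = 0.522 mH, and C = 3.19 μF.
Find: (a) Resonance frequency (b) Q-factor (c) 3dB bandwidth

Step 1 — Resonance: ω₀ = 1/√(LC) = 1/√(0.000522·3.19e-06) = 2.451e+04 rad/s.
Step 2 — f₀ = ω₀/(2π) = 3900 Hz.
Step 3 — Parallel Q: Q = R/(ω₀L) = 108/(2.451e+04·0.000522) = 8.443.
Step 4 — Bandwidth: Δω = ω₀/Q = 2903 rad/s; BW = Δω/(2π) = 462 Hz.

(a) f₀ = 3900 Hz  (b) Q = 8.443  (c) BW = 462 Hz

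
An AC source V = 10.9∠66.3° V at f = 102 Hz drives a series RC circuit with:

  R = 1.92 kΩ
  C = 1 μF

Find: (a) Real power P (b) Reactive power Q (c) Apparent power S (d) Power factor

Step 1 — Angular frequency: ω = 2π·f = 2π·102 = 640.9 rad/s.
Step 2 — Component impedances:
  R: Z = R = 1920 Ω
  C: Z = 1/(jωC) = -j/(ω·C) = 0 - j1560 Ω
Step 3 — Series combination: Z_total = R + C = 1920 - j1560 Ω = 2474∠-39.1° Ω.
Step 4 — Source phasor: V = 10.9∠66.3° V = 4.381 + j9.981 V.
Step 5 — Current: I = V / Z = -0.00117 + j0.004247 A = 0.004406∠105.4° A.
Step 6 — Complex power: S = V·I* = 0.03727 - j0.03029 VA.
Step 7 — Real power: P = Re(S) = 0.03727 W.
Step 8 — Reactive power: Q = Im(S) = -0.03029 VAR.
Step 9 — Apparent power: |S| = 0.04802 VA.
Step 10 — Power factor: PF = P/|S| = 0.776 (leading).

(a) P = 0.03727 W  (b) Q = -0.03029 VAR  (c) S = 0.04802 VA  (d) PF = 0.776 (leading)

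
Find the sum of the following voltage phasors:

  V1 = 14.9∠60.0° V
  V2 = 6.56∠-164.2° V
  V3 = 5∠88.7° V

Step 1 — Convert each phasor to rectangular form:
  V1 = 14.9·(cos(60.0°) + j·sin(60.0°)) = 7.45 + j12.9 V
  V2 = 6.56·(cos(-164.2°) + j·sin(-164.2°)) = -6.312 - j1.786 V
  V3 = 5·(cos(88.7°) + j·sin(88.7°)) = 0.1134 + j4.999 V
Step 2 — Sum components: V_total = 1.251 + j16.12 V.
Step 3 — Convert to polar: |V_total| = 16.16 V, ∠V_total = 85.6°.

V_total = 16.16∠85.6° V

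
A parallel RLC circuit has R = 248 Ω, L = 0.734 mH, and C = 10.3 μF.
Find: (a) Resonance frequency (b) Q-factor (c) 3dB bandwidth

Step 1 — Resonance: ω₀ = 1/√(LC) = 1/√(0.000734·1.03e-05) = 1.15e+04 rad/s.
Step 2 — f₀ = ω₀/(2π) = 1830 Hz.
Step 3 — Parallel Q: Q = R/(ω₀L) = 248/(1.15e+04·0.000734) = 29.38.
Step 4 — Bandwidth: Δω = ω₀/Q = 391.5 rad/s; BW = Δω/(2π) = 62.31 Hz.

(a) f₀ = 1830 Hz  (b) Q = 29.38  (c) BW = 62.31 Hz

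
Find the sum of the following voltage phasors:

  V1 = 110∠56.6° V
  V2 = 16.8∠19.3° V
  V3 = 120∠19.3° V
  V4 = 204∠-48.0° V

Step 1 — Convert each phasor to rectangular form:
  V1 = 110·(cos(56.6°) + j·sin(56.6°)) = 60.55 + j91.83 V
  V2 = 16.8·(cos(19.3°) + j·sin(19.3°)) = 15.86 + j5.553 V
  V3 = 120·(cos(19.3°) + j·sin(19.3°)) = 113.3 + j39.66 V
  V4 = 204·(cos(-48.0°) + j·sin(-48.0°)) = 136.5 - j151.6 V
Step 2 — Sum components: V_total = 326.2 - j14.55 V.
Step 3 — Convert to polar: |V_total| = 326.5 V, ∠V_total = -2.6°.

V_total = 326.5∠-2.6° V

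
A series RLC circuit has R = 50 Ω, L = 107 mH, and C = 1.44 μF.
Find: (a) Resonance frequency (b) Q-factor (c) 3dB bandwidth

Step 1 — Resonance: ω₀ = 1/√(LC) = 1/√(0.107·1.44e-06) = 2548 rad/s.
Step 2 — f₀ = ω₀/(2π) = 405.5 Hz.
Step 3 — Series Q: Q = ω₀L/R = 2548·0.107/50 = 5.452.
Step 4 — Bandwidth: Δω = ω₀/Q = 467.3 rad/s; BW = Δω/(2π) = 74.37 Hz.

(a) f₀ = 405.5 Hz  (b) Q = 5.452  (c) BW = 74.37 Hz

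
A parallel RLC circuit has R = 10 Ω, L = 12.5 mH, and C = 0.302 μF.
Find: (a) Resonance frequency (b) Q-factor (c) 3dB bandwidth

Step 1 — Resonance: ω₀ = 1/√(LC) = 1/√(0.0125·3.02e-07) = 1.628e+04 rad/s.
Step 2 — f₀ = ω₀/(2π) = 2590 Hz.
Step 3 — Parallel Q: Q = R/(ω₀L) = 10/(1.628e+04·0.0125) = 0.04915.
Step 4 — Bandwidth: Δω = ω₀/Q = 3.311e+05 rad/s; BW = Δω/(2π) = 5.27e+04 Hz.

(a) f₀ = 2590 Hz  (b) Q = 0.04915  (c) BW = 5.27e+04 Hz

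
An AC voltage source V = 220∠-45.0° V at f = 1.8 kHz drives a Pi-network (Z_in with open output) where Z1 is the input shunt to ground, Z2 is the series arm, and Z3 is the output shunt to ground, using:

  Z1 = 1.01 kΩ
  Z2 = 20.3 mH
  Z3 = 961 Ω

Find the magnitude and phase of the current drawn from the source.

Step 1 — Angular frequency: ω = 2π·f = 2π·1800 = 1.131e+04 rad/s.
Step 2 — Component impedances:
  Z1: Z = R = 1010 Ω
  Z2: Z = jωL = j·1.131e+04·0.0203 = 0 + j229.6 Ω
  Z3: Z = R = 961 Ω
Step 3 — With open output, the series arm Z2 and the output shunt Z3 appear in series to ground: Z2 + Z3 = 961 + j229.6 Ω.
Step 4 — Parallel with input shunt Z1: Z_in = Z1 || (Z2 + Z3) = 499.4 + j59.48 Ω = 502.9∠6.8° Ω.
Step 5 — Source phasor: V = 220∠-45.0° V = 155.6 - j155.6 V.
Step 6 — Ohm's law: I = V / Z_total = (155.6 - j155.6) / (499.4 + j59.48) = 0.2706 - j0.3437 A.
Step 7 — Convert to polar: |I| = 0.4375 A, ∠I = -51.8°.

I = 0.4375∠-51.8° A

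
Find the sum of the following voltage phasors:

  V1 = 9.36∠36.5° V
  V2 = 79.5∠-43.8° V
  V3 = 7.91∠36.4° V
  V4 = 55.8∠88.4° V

Step 1 — Convert each phasor to rectangular form:
  V1 = 9.36·(cos(36.5°) + j·sin(36.5°)) = 7.524 + j5.568 V
  V2 = 79.5·(cos(-43.8°) + j·sin(-43.8°)) = 57.38 - j55.03 V
  V3 = 7.91·(cos(36.4°) + j·sin(36.4°)) = 6.367 + j4.694 V
  V4 = 55.8·(cos(88.4°) + j·sin(88.4°)) = 1.558 + j55.78 V
Step 2 — Sum components: V_total = 72.83 + j11.01 V.
Step 3 — Convert to polar: |V_total| = 73.66 V, ∠V_total = 8.6°.

V_total = 73.66∠8.6° V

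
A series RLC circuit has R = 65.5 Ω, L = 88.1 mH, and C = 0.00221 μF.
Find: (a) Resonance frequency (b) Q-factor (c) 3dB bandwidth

Step 1 — Resonance: ω₀ = 1/√(LC) = 1/√(0.0881·2.21e-09) = 7.167e+04 rad/s.
Step 2 — f₀ = ω₀/(2π) = 1.141e+04 Hz.
Step 3 — Series Q: Q = ω₀L/R = 7.167e+04·0.0881/65.5 = 96.39.
Step 4 — Bandwidth: Δω = ω₀/Q = 743.5 rad/s; BW = Δω/(2π) = 118.3 Hz.

(a) f₀ = 1.141e+04 Hz  (b) Q = 96.39  (c) BW = 118.3 Hz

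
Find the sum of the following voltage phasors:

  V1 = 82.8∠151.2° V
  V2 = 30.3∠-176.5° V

Step 1 — Convert each phasor to rectangular form:
  V1 = 82.8·(cos(151.2°) + j·sin(151.2°)) = -72.56 + j39.89 V
  V2 = 30.3·(cos(-176.5°) + j·sin(-176.5°)) = -30.24 - j1.85 V
Step 2 — Sum components: V_total = -102.8 + j38.04 V.
Step 3 — Convert to polar: |V_total| = 109.6 V, ∠V_total = 159.7°.

V_total = 109.6∠159.7° V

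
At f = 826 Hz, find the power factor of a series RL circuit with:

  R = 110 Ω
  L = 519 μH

Step 1 — Angular frequency: ω = 2π·f = 2π·826 = 5190 rad/s.
Step 2 — Component impedances:
  R: Z = R = 110 Ω
  L: Z = jωL = j·5190·0.000519 = 0 + j2.694 Ω
Step 3 — Series combination: Z_total = R + L = 110 + j2.694 Ω = 110∠1.4° Ω.
Step 4 — Power factor: PF = cos(φ) = Re(Z)/|Z| = 110/110.03 = 0.9997.
Step 5 — Type: Im(Z) = 2.694 ⇒ lagging (phase φ = 1.4°).

PF = 0.9997 (lagging, φ = 1.4°)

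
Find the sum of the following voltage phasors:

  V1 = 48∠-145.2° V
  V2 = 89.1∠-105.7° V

Step 1 — Convert each phasor to rectangular form:
  V1 = 48·(cos(-145.2°) + j·sin(-145.2°)) = -39.42 - j27.39 V
  V2 = 89.1·(cos(-105.7°) + j·sin(-105.7°)) = -24.11 - j85.78 V
Step 2 — Sum components: V_total = -63.53 - j113.2 V.
Step 3 — Convert to polar: |V_total| = 129.8 V, ∠V_total = -119.3°.

V_total = 129.8∠-119.3° V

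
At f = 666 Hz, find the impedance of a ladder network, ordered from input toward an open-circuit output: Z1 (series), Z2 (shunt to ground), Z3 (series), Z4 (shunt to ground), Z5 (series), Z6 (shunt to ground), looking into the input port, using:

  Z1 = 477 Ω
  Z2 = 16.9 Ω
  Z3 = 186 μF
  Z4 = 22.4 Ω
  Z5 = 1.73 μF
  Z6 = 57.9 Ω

Step 1 — Angular frequency: ω = 2π·f = 2π·666 = 4185 rad/s.
Step 2 — Component impedances:
  Z1: Z = R = 477 Ω
  Z2: Z = R = 16.9 Ω
  Z3: Z = 1/(jωC) = -j/(ω·C) = 0 - j1.285 Ω
  Z4: Z = R = 22.4 Ω
  Z5: Z = 1/(jωC) = -j/(ω·C) = 0 - j138.1 Ω
  Z6: Z = R = 57.9 Ω
Step 3 — Ladder network (open output): work backward from the far end, alternating series and parallel combinations. Z_in = 486.4 - j0.7939 Ω = 486.4∠-0.1° Ω.

Z = 486.4 - j0.7939 Ω = 486.4∠-0.1° Ω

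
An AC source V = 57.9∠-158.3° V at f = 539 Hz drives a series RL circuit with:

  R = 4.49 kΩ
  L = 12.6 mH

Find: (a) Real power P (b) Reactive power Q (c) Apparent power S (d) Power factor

Step 1 — Angular frequency: ω = 2π·f = 2π·539 = 3387 rad/s.
Step 2 — Component impedances:
  R: Z = R = 4490 Ω
  L: Z = jωL = j·3387·0.0126 = 0 + j42.67 Ω
Step 3 — Series combination: Z_total = R + L = 4490 + j42.67 Ω = 4490∠0.5° Ω.
Step 4 — Source phasor: V = 57.9∠-158.3° V = -53.8 - j21.41 V.
Step 5 — Current: I = V / Z = -0.01203 - j0.004654 A = 0.01289∠-158.8° A.
Step 6 — Complex power: S = V·I* = 0.7466 + j0.007095 VA.
Step 7 — Real power: P = Re(S) = 0.7466 W.
Step 8 — Reactive power: Q = Im(S) = 0.007095 VAR.
Step 9 — Apparent power: |S| = 0.7466 VA.
Step 10 — Power factor: PF = P/|S| = 1 (lagging).

(a) P = 0.7466 W  (b) Q = 0.007095 VAR  (c) S = 0.7466 VA  (d) PF = 1 (lagging)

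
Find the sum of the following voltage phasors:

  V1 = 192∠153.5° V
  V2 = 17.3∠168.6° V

Step 1 — Convert each phasor to rectangular form:
  V1 = 192·(cos(153.5°) + j·sin(153.5°)) = -171.8 + j85.67 V
  V2 = 17.3·(cos(168.6°) + j·sin(168.6°)) = -16.96 + j3.419 V
Step 2 — Sum components: V_total = -188.8 + j89.09 V.
Step 3 — Convert to polar: |V_total| = 208.8 V, ∠V_total = 154.7°.

V_total = 208.8∠154.7° V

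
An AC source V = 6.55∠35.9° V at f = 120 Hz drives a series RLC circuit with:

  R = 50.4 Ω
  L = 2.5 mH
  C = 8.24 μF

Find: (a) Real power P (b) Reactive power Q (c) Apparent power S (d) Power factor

Step 1 — Angular frequency: ω = 2π·f = 2π·120 = 754 rad/s.
Step 2 — Component impedances:
  R: Z = R = 50.4 Ω
  L: Z = jωL = j·754·0.0025 = 0 + j1.885 Ω
  C: Z = 1/(jωC) = -j/(ω·C) = 0 - j161 Ω
Step 3 — Series combination: Z_total = R + L + C = 50.4 - j159.1 Ω = 166.9∠-72.4° Ω.
Step 4 — Source phasor: V = 6.55∠35.9° V = 5.306 + j3.841 V.
Step 5 — Current: I = V / Z = -0.01234 + j0.03726 A = 0.03925∠108.3° A.
Step 6 — Complex power: S = V·I* = 0.07766 - j0.2451 VA.
Step 7 — Real power: P = Re(S) = 0.07766 W.
Step 8 — Reactive power: Q = Im(S) = -0.2451 VAR.
Step 9 — Apparent power: |S| = 0.2571 VA.
Step 10 — Power factor: PF = P/|S| = 0.302 (leading).

(a) P = 0.07766 W  (b) Q = -0.2451 VAR  (c) S = 0.2571 VA  (d) PF = 0.302 (leading)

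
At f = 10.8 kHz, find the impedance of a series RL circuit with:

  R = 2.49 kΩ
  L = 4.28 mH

Step 1 — Angular frequency: ω = 2π·f = 2π·1.08e+04 = 6.786e+04 rad/s.
Step 2 — Component impedances:
  R: Z = R = 2490 Ω
  L: Z = jωL = j·6.786e+04·0.00428 = 0 + j290.4 Ω
Step 3 — Series combination: Z_total = R + L = 2490 + j290.4 Ω = 2507∠6.7° Ω.

Z = 2490 + j290.4 Ω = 2507∠6.7° Ω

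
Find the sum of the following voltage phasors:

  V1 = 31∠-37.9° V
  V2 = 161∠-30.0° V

Step 1 — Convert each phasor to rectangular form:
  V1 = 31·(cos(-37.9°) + j·sin(-37.9°)) = 24.46 - j19.04 V
  V2 = 161·(cos(-30.0°) + j·sin(-30.0°)) = 139.4 - j80.5 V
Step 2 — Sum components: V_total = 163.9 - j99.54 V.
Step 3 — Convert to polar: |V_total| = 191.8 V, ∠V_total = -31.3°.

V_total = 191.8∠-31.3° V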